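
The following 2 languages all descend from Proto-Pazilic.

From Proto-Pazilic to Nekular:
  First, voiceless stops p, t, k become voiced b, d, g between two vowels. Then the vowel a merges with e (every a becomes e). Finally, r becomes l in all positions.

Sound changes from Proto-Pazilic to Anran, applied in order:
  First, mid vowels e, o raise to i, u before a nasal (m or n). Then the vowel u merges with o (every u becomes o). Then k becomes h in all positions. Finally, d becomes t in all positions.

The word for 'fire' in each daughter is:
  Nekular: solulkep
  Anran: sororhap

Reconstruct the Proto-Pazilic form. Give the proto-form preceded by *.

Position 5: Nekular has l, Anran has r. Anran preserves r here (none of its changes turn any other segment into r), so the proto-segment is *r.
Position 7: Nekular has e, Anran has a. Anran preserves a here (none of its changes turn any other segment into a), so the proto-segment is *a.
This points to *sorurkap. Verify forward in each daughter:
Nekular: *sorurkap > sorurkep > solulkep  (by vowel merger, unconditioned shift)
Anran: *sorurkap > sororkap > sororhap  (by vowel merger, unconditioned shift)
*sorurkap is the unique common source.

*sorurkap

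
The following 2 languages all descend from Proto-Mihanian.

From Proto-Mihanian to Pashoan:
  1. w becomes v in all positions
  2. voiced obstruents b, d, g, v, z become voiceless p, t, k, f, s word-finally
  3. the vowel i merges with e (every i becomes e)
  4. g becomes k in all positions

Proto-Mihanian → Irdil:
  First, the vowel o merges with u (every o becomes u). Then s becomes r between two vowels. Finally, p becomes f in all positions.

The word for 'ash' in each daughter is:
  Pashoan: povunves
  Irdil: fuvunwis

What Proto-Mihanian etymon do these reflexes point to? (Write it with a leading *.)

Position 1: Pashoan has p, Irdil has f. Taking the neighbouring segments as reconstructed: Pashoan p can only go back to *p; Irdil f could go back to *p or *f — the one source consistent with every daughter is *p.
Position 2: Pashoan has o, Irdil has u. Pashoan preserves o here (none of its changes turn any other segment into o), so the proto-segment is *o.
Position 7: Pashoan has e, Irdil has i. Irdil preserves i here (none of its changes turn any other segment into i), so the proto-segment is *i.
Continuing position by position gives *povunwis; check it forward:
Pashoan: start from *povunwis.
  rule 1 (unconditioned shift): povunwis → povunvis
  rule 2: no change — povunvis
  rule 3 (vowel merger): povunvis → povunves
  rule 4: no change — povunves
  ⇒ Pashoan povunves
Irdil: start from *povunwis.
  rule 1 (vowel merger): povunwis → puvunwis
  rule 2: no change — puvunwis
  rule 3 (unconditioned shift): puvunwis → fuvunwis
  ⇒ Irdil fuvunwis
No other proto-form is consistent with every reflex, so the reconstruction is *povunwis.

*povunwis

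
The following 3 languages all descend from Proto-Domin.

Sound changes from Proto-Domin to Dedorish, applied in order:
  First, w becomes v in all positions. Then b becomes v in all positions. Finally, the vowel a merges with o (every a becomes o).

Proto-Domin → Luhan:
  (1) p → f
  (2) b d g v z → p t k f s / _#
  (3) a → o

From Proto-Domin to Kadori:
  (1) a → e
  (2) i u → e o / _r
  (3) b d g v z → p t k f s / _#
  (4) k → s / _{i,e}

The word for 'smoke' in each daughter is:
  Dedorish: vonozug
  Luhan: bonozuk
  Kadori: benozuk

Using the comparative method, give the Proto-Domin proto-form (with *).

Position 2: Dedorish has o, Luhan has o, Kadori has e. Taking the neighbouring segments as reconstructed: Dedorish o could go back to *a or *o; Luhan o could go back to *a or *o; Kadori e could go back to *a or *e — the one source consistent with every daughter is *a.
Position 1: Dedorish has v, Luhan has b, Kadori has b. Luhan preserves b here (none of its changes turn any other segment into b), so the proto-segment is *b.
Continuing position by position gives *banozug; check it forward:
Dedorish: *banozug
  banozug (rule 1 does not apply)
  banozug → vanozug   [unconditioned shift]
  vanozug → vonozug   [vowel merger]
  giving Dedorish vonozug.
Luhan: start from *banozug.
  rule 1: no change — banozug
  rule 2 (final devoicing): banozug → banozuk
  rule 3 (vowel merger): banozuk → bonozuk
  ⇒ Luhan bonozuk
Kadori: *banozug > benozug > benozuk  (by vowel merger, final devoicing)
Only *banozug yields all of Dedorish vonozug, Luhan bonozuk, Kadori benozuk.

*banozug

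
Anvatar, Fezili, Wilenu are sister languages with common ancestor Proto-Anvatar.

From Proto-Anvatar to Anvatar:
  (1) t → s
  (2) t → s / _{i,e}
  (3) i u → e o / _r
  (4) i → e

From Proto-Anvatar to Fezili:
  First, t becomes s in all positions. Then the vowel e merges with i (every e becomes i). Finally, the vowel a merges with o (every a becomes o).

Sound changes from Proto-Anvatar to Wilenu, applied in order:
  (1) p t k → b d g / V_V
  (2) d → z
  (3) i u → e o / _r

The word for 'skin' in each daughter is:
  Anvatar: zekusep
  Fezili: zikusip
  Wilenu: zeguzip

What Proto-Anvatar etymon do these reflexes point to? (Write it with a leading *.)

*zekutip

Position 5: Anvatar has s, Fezili has s, Wilenu has z. Taking the neighbouring segments as reconstructed: Anvatar s could go back to *t or *s; Fezili s could go back to *t or *s; Wilenu z could go back to *t or *d or *z — the one source consistent with every daughter is *t.
Position 3: Anvatar has k, Fezili has k, Wilenu has g. Anvatar preserves k here (none of its changes turn any other segment into k), so the proto-segment is *k.
Verify the candidate proto-form against each daughter:
Anvatar: *zekutip > zekusip > zekusep  (by unconditioned shift, vowel merger)
Fezili: *zekutip
  zekutip → zekusip   [unconditioned shift]
  zekusip → zikusip   [vowel merger]
  zikusip (rule 3 does not apply)
  giving Fezili zikusip.
Wilenu: *zekutip
  zekutip → zegudip   [intervocalic voicing]
  zegudip → zeguzip   [unconditioned shift]
  zeguzip (rule 3 does not apply)
  giving Wilenu zeguzip.
No other proto-form is consistent with every reflex, so the reconstruction is *zekutip.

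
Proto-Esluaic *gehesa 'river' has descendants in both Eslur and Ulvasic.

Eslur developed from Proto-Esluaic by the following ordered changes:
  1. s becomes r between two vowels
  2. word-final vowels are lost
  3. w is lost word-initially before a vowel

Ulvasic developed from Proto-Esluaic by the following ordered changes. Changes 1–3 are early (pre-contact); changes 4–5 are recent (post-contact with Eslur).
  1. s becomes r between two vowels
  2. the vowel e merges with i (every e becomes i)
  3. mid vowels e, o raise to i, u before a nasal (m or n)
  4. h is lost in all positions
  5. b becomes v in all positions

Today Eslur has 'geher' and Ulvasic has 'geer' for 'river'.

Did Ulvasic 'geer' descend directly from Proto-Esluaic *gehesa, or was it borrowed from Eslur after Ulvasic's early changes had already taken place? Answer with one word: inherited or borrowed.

If inherited, *gehesa would pass through all of Ulvasic's changes:
Ulvasic: *gehesa > gehera > gihira > giira  (by rhotacism, vowel merger, h-loss)
If borrowed from Eslur 'geher' after the early changes, it would undergo only the recent ones:
  rule 4 (h-loss): geher → geer
  rule 5 (unconditioned shift): no change (geer)
  ⇒ as a loan: geer
Ulvasic 'geer' matches the loan outcome 'geer', not the inherited 'giira' — it skipped the early Ulvasic changes, so it was borrowed from Eslur.

borrowed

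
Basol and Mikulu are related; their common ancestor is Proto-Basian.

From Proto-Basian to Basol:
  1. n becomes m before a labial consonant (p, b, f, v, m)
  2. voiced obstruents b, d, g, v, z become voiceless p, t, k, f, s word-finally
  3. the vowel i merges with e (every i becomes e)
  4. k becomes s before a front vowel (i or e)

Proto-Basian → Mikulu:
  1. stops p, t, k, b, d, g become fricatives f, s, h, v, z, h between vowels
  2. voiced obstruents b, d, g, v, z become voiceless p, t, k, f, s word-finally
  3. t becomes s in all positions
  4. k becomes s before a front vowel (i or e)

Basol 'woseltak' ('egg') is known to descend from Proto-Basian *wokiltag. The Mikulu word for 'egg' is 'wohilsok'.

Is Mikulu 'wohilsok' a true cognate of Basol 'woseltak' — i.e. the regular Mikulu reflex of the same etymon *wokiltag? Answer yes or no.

no

Derive the expected Mikulu reflex of *wokiltag:
Mikulu: *wokiltag > wohiltag > wohiltak > wohilsak  (by intervocalic lenition, final devoicing, unconditioned shift)
The regular Mikulu reflex would be 'wohilsak', but the attested form is 'wohilsok'. The correspondence is irregular, so they are not cognates (the Mikulu form has a different source).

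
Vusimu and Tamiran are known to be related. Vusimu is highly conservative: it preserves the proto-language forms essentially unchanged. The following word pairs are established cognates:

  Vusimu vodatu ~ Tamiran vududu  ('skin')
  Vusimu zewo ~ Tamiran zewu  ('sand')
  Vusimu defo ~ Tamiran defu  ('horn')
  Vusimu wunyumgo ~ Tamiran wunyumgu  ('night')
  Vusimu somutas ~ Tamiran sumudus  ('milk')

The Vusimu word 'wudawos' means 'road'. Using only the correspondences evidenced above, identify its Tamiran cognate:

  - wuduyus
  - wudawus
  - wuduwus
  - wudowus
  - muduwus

wuduwus

vodatu ~ vududu, somutas ~ sumudus — Vusimu a corresponds to Tamiran u after a consonant, before a consonant other than r, m, n, p, b, f, v.
vodatu ~ vududu — Vusimu o corresponds to Tamiran u after a consonant, before a consonant other than r, m, n, p, b, f, v.
Applying these to Vusimu 'wudawos':
  wudawos → wuduwos   (a→u after a consonant, before a consonant other than r, m, n, p, b, f, v)
  wuduwos → wuduwus   (o→u after a consonant, before a consonant other than r, m, n, p, b, f, v)
So the Tamiran cognate is 'wuduwus'.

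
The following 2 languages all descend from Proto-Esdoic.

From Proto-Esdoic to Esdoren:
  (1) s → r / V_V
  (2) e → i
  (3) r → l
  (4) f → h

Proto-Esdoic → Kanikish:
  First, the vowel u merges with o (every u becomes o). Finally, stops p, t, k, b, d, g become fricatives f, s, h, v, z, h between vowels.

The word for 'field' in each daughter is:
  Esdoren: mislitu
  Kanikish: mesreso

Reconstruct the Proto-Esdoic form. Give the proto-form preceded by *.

Position 2: Esdoren has i, Kanikish has e. Kanikish preserves e here (none of its changes turn any other segment into e), so the proto-segment is *e.
Position 4: Esdoren has l, Kanikish has r. Kanikish preserves r here (none of its changes turn any other segment into r), so the proto-segment is *r.
Position 6: Esdoren has t, Kanikish has s. Esdoren preserves t here (none of its changes turn any other segment into t), so the proto-segment is *t.
This points to *mesretu. Verify forward in each daughter:
Esdoren: *mesretu > misritu > mislitu  (by vowel merger, unconditioned shift)
Kanikish: *mesretu > mesreto > mesreso  (by vowel merger, intervocalic lenition)
*mesretu is the unique common source.

*mesretu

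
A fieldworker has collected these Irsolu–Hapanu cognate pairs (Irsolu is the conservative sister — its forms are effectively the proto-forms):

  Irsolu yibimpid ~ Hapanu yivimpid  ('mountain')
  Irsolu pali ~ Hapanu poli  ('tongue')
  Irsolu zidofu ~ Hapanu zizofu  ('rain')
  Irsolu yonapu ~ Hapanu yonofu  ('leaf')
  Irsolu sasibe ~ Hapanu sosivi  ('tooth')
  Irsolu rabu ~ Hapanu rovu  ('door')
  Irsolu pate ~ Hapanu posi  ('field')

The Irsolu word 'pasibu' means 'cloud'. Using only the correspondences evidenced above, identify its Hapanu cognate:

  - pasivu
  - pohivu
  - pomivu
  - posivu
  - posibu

posivu

pali ~ poli, sasibe ~ sosivi — Irsolu a corresponds to Hapanu o after a consonant, before a consonant other than r, m, n, p, b, f, v.
rabu ~ rovu — Irsolu b corresponds to Hapanu v between vowels (before a back vowel).
Applying these to Irsolu 'pasibu':
  pasibu → posibu   (a→o after a consonant, before a consonant other than r, m, n, p, b, f, v)
  posibu → posivu   (b→v between vowels (before a back vowel))
So the Hapanu cognate is 'posivu'.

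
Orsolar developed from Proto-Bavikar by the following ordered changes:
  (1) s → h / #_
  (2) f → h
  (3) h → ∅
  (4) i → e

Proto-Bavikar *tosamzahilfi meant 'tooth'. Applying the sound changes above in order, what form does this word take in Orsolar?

tosamzaele

Orsolar: *tosamzahilfi
  tosamzahilfi (rule 1 does not apply)
  tosamzahilfi → tosamzahilhi   [unconditioned shift]
  tosamzahilhi → tosamzaili   [h-loss]
  tosamzaili → tosamzaele   [vowel merger]
  giving Orsolar tosamzaele.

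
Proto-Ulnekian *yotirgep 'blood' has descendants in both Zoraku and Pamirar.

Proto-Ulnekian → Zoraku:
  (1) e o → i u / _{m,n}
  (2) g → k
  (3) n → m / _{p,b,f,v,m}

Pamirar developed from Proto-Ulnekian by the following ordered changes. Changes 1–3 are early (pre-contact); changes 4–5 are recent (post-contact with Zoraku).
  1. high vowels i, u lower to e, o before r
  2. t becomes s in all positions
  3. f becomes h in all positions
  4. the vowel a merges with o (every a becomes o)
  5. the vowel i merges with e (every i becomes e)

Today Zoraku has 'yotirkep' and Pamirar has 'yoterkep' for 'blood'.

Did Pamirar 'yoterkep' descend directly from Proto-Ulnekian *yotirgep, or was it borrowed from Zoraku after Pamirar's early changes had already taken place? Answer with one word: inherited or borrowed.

borrowed

If inherited, *yotirgep would pass through all of Pamirar's changes:
Pamirar: *yotirgep
  yotirgep → yotergep   [pre-rhotic lowering]
  yotergep → yosergep   [unconditioned shift]
  yosergep (rule 3 does not apply)
  yosergep (rule 4 does not apply)
  yosergep (rule 5 does not apply)
  giving Pamirar yosergep.
If borrowed from Zoraku 'yotirkep' after the early changes, it would undergo only the recent ones:
  rule 4 (vowel merger): no change (yotirkep)
  rule 5 (vowel merger): yotirkep → yoterkep
  ⇒ as a loan: yoterkep
Pamirar 'yoterkep' matches the loan outcome 'yoterkep', not the inherited 'yosergep' — it skipped the early Pamirar changes, so it was borrowed from Zoraku.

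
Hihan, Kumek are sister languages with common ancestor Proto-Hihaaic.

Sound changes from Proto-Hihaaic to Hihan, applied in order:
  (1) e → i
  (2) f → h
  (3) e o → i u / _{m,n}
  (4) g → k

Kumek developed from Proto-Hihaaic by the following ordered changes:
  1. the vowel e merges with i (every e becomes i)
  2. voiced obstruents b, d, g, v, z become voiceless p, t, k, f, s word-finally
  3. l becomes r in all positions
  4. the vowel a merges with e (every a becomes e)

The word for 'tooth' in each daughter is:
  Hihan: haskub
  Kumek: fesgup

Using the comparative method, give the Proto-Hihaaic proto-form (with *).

Position 6: Hihan has b, Kumek has p. Hihan preserves b here (none of its changes turn any other segment into b), so the proto-segment is *b.
Position 2: Hihan has a, Kumek has e. Hihan preserves a here (none of its changes turn any other segment into a), so the proto-segment is *a.
Position 1: Hihan has h, Kumek has f. Taking the neighbouring segments as reconstructed: Hihan h could go back to *f or *h; Kumek f can only go back to *f — the one source consistent with every daughter is *f.
This points to *fasgub. Verify forward in each daughter:
Hihan: *fasgub
  fasgub (rule 1 does not apply)
  fasgub → hasgub   [unconditioned shift]
  hasgub (rule 3 does not apply)
  hasgub → haskub   [unconditioned shift]
  giving Hihan haskub.
Kumek: start from *fasgub.
  rule 1: no change — fasgub
  rule 2 (final devoicing): fasgub → fasgup
  rule 3: no change — fasgup
  rule 4 (vowel merger): fasgup → fesgup
  ⇒ Kumek fesgup
*fasgub is the unique common source.

*fasgub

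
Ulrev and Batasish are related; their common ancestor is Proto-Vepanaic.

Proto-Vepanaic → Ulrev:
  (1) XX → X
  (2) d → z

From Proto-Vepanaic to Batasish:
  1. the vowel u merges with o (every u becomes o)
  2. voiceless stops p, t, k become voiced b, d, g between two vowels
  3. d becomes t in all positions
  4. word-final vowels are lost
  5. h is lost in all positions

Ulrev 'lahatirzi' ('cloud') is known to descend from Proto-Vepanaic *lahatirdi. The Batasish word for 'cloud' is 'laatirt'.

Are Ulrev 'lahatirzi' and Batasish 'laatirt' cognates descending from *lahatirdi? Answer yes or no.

yes

Derive the expected Batasish reflex of *lahatirdi:
Batasish: start from *lahatirdi.
  rule 1: no change — lahatirdi
  rule 2 (intervocalic voicing): lahatirdi → lahadirdi
  rule 3 (unconditioned shift): lahadirdi → lahatirti
  rule 4 (apocope): lahatirti → lahatirt
  rule 5 (h-loss): lahatirt → laatirt
  ⇒ Batasish laatirt
Batasish 'laatirt' matches the regular reflex exactly, so the pair is cognate.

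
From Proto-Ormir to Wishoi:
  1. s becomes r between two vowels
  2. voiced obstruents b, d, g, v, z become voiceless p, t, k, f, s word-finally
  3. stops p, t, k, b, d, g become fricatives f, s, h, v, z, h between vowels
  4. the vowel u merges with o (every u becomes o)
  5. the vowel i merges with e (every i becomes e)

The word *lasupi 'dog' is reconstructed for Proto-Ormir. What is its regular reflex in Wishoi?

larofe

Wishoi: *lasupi
  lasupi → larupi   [rhotacism]
  larupi (rule 2 does not apply)
  larupi → larufi   [intervocalic lenition]
  larufi → larofi   [vowel merger]
  larofi → larofe   [vowel merger]
  giving Wishoi larofe.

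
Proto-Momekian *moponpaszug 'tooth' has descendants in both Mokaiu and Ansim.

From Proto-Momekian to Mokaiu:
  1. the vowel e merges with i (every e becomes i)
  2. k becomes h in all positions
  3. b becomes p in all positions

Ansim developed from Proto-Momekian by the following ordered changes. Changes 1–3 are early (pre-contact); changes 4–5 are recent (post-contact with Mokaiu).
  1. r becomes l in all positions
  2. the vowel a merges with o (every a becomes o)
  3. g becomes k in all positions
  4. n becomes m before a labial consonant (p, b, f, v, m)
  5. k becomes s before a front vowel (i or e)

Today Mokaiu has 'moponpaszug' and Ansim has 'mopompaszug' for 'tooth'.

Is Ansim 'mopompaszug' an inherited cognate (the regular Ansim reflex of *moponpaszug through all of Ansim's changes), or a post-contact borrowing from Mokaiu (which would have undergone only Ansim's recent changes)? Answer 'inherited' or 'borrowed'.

If inherited, *moponpaszug would pass through all of Ansim's changes:
Ansim: start from *moponpaszug.
  rule 1: no change — moponpaszug
  rule 2 (vowel merger): moponpaszug → moponposzug
  rule 3 (unconditioned shift): moponposzug → moponposzuk
  rule 4 (nasal place assimilation): moponposzuk → mopomposzuk
  rule 5: no change — mopomposzuk
  ⇒ Ansim mopomposzuk
If borrowed from Mokaiu 'moponpaszug' after the early changes, it would undergo only the recent ones:
  rule 4 (nasal place assimilation): moponpaszug → mopompaszug
  rule 5 (palatalisation): no change (mopompaszug)
  ⇒ as a loan: mopompaszug
Ansim 'mopompaszug' matches the loan outcome 'mopompaszug', not the inherited 'mopomposzuk' — it skipped the early Ansim changes, so it was borrowed from Mokaiu.

borrowed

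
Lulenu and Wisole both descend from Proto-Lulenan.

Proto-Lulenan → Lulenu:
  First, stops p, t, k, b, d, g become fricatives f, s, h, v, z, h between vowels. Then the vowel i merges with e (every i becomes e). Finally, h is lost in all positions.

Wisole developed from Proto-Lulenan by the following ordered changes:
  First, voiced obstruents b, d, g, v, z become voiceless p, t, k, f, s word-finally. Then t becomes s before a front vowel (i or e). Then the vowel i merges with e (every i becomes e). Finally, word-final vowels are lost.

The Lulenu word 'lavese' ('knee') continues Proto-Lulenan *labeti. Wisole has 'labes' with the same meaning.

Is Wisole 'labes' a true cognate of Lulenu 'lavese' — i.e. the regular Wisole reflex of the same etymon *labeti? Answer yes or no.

Derive the expected Wisole reflex of *labeti:
Wisole: *labeti > labesi > labese > labes  (by palatalisation, vowel merger, apocope)
Wisole 'labes' matches the regular reflex exactly, so the pair is cognate.

yes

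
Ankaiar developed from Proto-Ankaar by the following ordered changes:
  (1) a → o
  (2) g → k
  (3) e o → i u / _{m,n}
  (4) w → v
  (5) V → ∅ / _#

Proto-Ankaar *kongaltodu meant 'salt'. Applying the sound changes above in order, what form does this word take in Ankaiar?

Ankaiar: start from *kongaltodu.
  rule 1 (vowel merger): kongaltodu → kongoltodu
  rule 2 (unconditioned shift): kongoltodu → konkoltodu
  rule 3 (pre-nasal raising): konkoltodu → kunkoltodu
  rule 4: no change — kunkoltodu
  rule 5 (apocope): kunkoltodu → kunkoltod
  ⇒ Ankaiar kunkoltod

kunkoltod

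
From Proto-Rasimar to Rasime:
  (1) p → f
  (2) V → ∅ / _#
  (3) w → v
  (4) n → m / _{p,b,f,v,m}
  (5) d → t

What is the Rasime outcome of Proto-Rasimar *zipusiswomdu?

Rasime: *zipusiswomdu
  zipusiswomdu → zifusiswomdu   [unconditioned shift]
  zifusiswomdu → zifusiswomd   [apocope]
  zifusiswomd → zifusisvomd   [unconditioned shift]
  zifusisvomd (rule 4 does not apply)
  zifusisvomd → zifusisvomt   [unconditioned shift]
  giving Rasime zifusisvomt.

zifusisvomt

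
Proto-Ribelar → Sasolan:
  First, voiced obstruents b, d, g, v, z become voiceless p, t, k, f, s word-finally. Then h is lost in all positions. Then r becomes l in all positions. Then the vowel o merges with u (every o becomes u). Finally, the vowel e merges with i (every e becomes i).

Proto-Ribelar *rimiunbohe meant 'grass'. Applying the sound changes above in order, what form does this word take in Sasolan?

limiunbui

Sasolan: start from *rimiunbohe.
  rule 1: no change — rimiunbohe
  rule 2 (h-loss): rimiunbohe → rimiunboe
  rule 3 (unconditioned shift): rimiunboe → limiunboe
  rule 4 (vowel merger): limiunboe → limiunbue
  rule 5 (vowel merger): limiunbue → limiunbui
  ⇒ Sasolan limiunbui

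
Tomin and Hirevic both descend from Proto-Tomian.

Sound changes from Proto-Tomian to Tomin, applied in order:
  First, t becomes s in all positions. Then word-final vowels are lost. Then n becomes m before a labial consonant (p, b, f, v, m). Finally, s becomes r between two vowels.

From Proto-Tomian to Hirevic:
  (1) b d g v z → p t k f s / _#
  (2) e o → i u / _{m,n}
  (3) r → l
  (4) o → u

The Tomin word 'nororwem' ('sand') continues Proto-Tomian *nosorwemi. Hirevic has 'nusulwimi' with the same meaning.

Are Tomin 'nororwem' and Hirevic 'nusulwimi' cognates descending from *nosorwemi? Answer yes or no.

yes

Derive the expected Hirevic reflex of *nosorwemi:
Hirevic: *nosorwemi
  nosorwemi (rule 1 does not apply)
  nosorwemi → nosorwimi   [pre-nasal raising]
  nosorwimi → nosolwimi   [unconditioned shift]
  nosolwimi → nusulwimi   [vowel merger]
  giving Hirevic nusulwimi.
Hirevic 'nusulwimi' matches the regular reflex exactly, so the pair is cognate.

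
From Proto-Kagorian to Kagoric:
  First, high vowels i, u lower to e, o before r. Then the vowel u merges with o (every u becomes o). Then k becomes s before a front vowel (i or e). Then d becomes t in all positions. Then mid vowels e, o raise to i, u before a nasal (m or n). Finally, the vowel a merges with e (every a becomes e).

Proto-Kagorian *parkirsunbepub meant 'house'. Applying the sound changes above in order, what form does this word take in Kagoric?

persersunbepob

Kagoric: start from *parkirsunbepub.
  rule 1 (pre-rhotic lowering): parkirsunbepub → parkersunbepub
  rule 2 (vowel merger): parkersunbepub → parkersonbepob
  rule 3 (palatalisation): parkersonbepob → parsersonbepob
  rule 4: no change — parsersonbepob
  rule 5 (pre-nasal raising): parsersonbepob → parsersunbepob
  rule 6 (vowel merger): parsersunbepob → persersunbepob
  ⇒ Kagoric persersunbepob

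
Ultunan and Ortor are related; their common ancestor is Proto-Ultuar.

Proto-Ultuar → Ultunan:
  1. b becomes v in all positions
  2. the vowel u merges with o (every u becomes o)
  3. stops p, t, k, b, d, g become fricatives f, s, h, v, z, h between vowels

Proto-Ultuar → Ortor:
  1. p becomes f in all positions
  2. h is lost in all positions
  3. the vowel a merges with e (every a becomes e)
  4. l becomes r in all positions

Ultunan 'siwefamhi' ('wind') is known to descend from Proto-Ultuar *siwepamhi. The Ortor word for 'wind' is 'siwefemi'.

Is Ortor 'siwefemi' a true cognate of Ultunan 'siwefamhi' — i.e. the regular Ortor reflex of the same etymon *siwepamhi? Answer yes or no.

Derive the expected Ortor reflex of *siwepamhi:
Ortor: *siwepamhi > siwefamhi > siwefami > siwefemi  (by unconditioned shift, h-loss, vowel merger)
Ortor 'siwefemi' matches the regular reflex exactly, so the pair is cognate.

yes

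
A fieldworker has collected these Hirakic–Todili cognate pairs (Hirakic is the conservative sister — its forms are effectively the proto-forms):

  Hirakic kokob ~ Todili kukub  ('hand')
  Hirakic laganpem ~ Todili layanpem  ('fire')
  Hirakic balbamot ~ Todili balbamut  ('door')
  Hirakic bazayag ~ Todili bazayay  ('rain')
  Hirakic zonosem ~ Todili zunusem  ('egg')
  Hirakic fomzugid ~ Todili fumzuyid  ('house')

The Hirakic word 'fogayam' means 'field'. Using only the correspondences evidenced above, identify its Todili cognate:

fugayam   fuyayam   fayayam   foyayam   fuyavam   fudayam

fuyayam

kokob ~ kukub, balbamot ~ balbamut — Hirakic o corresponds to Todili u after a consonant, before a consonant other than r, m, n, p, b, f, v.
laganpem ~ layanpem — Hirakic g corresponds to Todili y between vowels (before a back vowel).
Applying these to Hirakic 'fogayam':
  fogayam → fugayam   (o→u after a consonant, before a consonant other than r, m, n, p, b, f, v)
  fugayam → fuyayam   (g→y between vowels (before a back vowel))
So the Todili cognate is 'fuyayam'.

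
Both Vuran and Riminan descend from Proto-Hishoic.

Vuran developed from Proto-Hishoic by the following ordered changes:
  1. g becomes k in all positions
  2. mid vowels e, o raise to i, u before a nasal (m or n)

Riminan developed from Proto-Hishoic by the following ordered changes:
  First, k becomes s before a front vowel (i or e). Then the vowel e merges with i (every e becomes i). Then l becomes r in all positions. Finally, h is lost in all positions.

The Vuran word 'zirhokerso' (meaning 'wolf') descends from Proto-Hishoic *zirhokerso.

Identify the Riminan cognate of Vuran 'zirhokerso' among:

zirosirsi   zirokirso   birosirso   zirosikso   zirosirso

zirosirso

Riminan: *zirhokerso > zirhoserso > zirhosirso > zirosirso  (by palatalisation, vowel merger, h-loss)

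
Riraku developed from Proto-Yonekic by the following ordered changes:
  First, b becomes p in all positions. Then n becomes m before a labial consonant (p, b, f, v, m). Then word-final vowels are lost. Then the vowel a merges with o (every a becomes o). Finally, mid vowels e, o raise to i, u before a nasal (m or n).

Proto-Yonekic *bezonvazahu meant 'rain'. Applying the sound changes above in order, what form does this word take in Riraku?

Riraku: start from *bezonvazahu.
  rule 1 (unconditioned shift): bezonvazahu → pezonvazahu
  rule 2 (nasal place assimilation): pezonvazahu → pezomvazahu
  rule 3 (apocope): pezomvazahu → pezomvazah
  rule 4 (vowel merger): pezomvazah → pezomvozoh
  rule 5 (pre-nasal raising): pezomvozoh → pezumvozoh
  ⇒ Riraku pezumvozoh

pezumvozoh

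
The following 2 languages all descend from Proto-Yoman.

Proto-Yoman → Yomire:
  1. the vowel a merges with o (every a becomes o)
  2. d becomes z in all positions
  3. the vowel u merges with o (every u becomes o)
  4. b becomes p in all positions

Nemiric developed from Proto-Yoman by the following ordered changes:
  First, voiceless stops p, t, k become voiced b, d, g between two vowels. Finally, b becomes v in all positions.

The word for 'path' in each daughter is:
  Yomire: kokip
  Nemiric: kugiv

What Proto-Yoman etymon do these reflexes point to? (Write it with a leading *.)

*kukib

Position 5: Yomire has p, Nemiric has v. Taking the neighbouring segments as reconstructed: Yomire p could go back to *p or *b; Nemiric v could go back to *b or *v — the one source consistent with every daughter is *b.
Position 2: Yomire has o, Nemiric has u. Nemiric preserves u here (none of its changes turn any other segment into u), so the proto-segment is *u.
Continuing position by position gives *kukib; check it forward:
Yomire: *kukib
  kukib (rule 1 does not apply)
  kukib (rule 2 does not apply)
  kukib → kokib   [vowel merger]
  kokib → kokip   [unconditioned shift]
  giving Yomire kokip.
Nemiric: *kukib > kugib > kugiv  (by intervocalic voicing, unconditioned shift)
Only *kukib yields all of Yomire kokip, Nemiric kugiv.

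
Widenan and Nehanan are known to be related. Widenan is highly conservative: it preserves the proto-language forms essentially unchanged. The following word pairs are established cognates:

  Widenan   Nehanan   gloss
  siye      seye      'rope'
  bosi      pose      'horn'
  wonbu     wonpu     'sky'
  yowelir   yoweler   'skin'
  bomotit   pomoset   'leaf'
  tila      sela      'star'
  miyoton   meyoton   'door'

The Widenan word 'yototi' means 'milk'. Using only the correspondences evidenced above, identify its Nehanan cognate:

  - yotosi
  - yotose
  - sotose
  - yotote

yotose

bomotit ~ pomoset — Widenan t corresponds to Nehanan s between vowels (before a front vowel).
bosi ~ pose — Widenan i corresponds to Nehanan e word-finally.
Applying these to Widenan 'yototi':
  yototi → yotosi   (t→s between vowels (before a front vowel))
  yotosi → yotose   (i→e word-finally)
So the Nehanan cognate is 'yotose'.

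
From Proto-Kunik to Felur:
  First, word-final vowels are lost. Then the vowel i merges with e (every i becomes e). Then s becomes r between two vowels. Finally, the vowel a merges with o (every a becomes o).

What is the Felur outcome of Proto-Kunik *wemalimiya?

wemolemey

Felur: *wemalimiya
  wemalimiya → wemalimiy   [apocope]
  wemalimiy → wemalemey   [vowel merger]
  wemalemey (rule 3 does not apply)
  wemalemey → wemolemey   [vowel merger]
  giving Felur wemolemey.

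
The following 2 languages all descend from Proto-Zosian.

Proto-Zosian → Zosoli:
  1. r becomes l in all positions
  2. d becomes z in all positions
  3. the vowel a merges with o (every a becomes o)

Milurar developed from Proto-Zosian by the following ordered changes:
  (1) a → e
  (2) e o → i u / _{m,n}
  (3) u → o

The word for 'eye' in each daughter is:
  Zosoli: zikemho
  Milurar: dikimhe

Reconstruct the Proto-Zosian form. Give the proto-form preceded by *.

*dikemha

Position 1: Zosoli has z, Milurar has d. Milurar preserves d here (none of its changes turn any other segment into d), so the proto-segment is *d.
Position 4: Zosoli has e, Milurar has i. Zosoli preserves e here (none of its changes turn any other segment into e), so the proto-segment is *e.
This points to *dikemha. Verify forward in each daughter:
Zosoli: *dikemha > zikemha > zikemho  (by unconditioned shift, vowel merger)
Milurar: *dikemha
  dikemha → dikemhe   [vowel merger]
  dikemhe → dikimhe   [pre-nasal raising]
  dikimhe (rule 3 does not apply)
  giving Milurar dikimhe.
*dikemha is the unique common source.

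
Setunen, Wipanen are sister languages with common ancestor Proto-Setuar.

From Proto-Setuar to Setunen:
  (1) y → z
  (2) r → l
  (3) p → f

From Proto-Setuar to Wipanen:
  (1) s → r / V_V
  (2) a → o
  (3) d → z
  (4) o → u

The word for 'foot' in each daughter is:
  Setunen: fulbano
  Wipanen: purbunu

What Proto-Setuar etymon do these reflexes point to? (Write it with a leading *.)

*purbano

Position 3: Setunen has l, Wipanen has r. Taking the neighbouring segments as reconstructed: Setunen l could go back to *l or *r; Wipanen r can only go back to *r — the one source consistent with every daughter is *r.
Position 1: Setunen has f, Wipanen has p. Wipanen preserves p here (none of its changes turn any other segment into p), so the proto-segment is *p.
Position 5: Setunen has a, Wipanen has u. Setunen preserves a here (none of its changes turn any other segment into a), so the proto-segment is *a.
Continuing position by position gives *purbano; check it forward:
Setunen: start from *purbano.
  rule 1: no change — purbano
  rule 2 (unconditioned shift): purbano → pulbano
  rule 3 (unconditioned shift): pulbano → fulbano
  ⇒ Setunen fulbano
Wipanen: start from *purbano.
  rule 1: no change — purbano
  rule 2 (vowel merger): purbano → purbono
  rule 3: no change — purbono
  rule 4 (vowel merger): purbono → purbunu
  ⇒ Wipanen purbunu
*purbano is the unique common source.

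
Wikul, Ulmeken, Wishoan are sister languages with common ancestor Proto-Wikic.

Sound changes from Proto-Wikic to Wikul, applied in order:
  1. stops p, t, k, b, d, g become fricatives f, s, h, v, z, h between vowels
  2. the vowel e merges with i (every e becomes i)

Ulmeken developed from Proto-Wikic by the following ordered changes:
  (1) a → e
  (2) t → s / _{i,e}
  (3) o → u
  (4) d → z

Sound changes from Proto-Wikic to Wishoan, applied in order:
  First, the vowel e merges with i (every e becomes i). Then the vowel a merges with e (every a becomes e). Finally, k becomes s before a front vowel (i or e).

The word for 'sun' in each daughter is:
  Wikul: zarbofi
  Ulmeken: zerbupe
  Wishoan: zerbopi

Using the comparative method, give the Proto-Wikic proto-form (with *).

*zarbope

Position 5: Wikul has o, Ulmeken has u, Wishoan has o. Wikul preserves o here (none of its changes turn any other segment into o), so the proto-segment is *o.
Position 2: Wikul has a, Ulmeken has e, Wishoan has e. Wikul preserves a here (none of its changes turn any other segment into a), so the proto-segment is *a.
Position 6: Wikul has f, Ulmeken has p, Wishoan has p. Ulmeken preserves p here (none of its changes turn any other segment into p), so the proto-segment is *p.
This points to *zarbope. Verify forward in each daughter:
Wikul: *zarbope > zarbofe > zarbofi  (by intervocalic lenition, vowel merger)
Ulmeken: *zarbope > zerbope > zerbupe  (by vowel merger, vowel merger)
Wishoan: *zarbope
  zarbope → zarbopi   [vowel merger]
  zarbopi → zerbopi   [vowel merger]
  zerbopi (rule 3 does not apply)
  giving Wishoan zerbopi.
*zarbope is the unique common source.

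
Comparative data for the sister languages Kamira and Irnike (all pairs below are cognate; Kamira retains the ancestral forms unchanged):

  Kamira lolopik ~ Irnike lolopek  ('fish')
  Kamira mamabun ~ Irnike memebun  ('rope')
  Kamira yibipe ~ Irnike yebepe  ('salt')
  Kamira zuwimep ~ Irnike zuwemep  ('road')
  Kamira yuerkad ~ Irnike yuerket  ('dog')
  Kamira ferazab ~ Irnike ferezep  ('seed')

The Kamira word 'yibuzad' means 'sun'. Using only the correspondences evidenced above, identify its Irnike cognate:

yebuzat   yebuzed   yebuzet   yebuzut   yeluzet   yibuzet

yibipe ~ yebepe — Kamira i corresponds to Irnike e after a consonant, before a labial obstruent.
yuerkad ~ yuerket, ferazab ~ ferezep — Kamira a corresponds to Irnike e after a consonant, before a consonant other than r, m, n, p, b, f, v.
yuerkad ~ yuerket — Kamira d corresponds to Irnike t word-finally.
Applying these to Kamira 'yibuzad':
  yibuzad → yebuzad   (i→e after a consonant, before a labial obstruent)
  yebuzad → yebuzed   (a→e after a consonant, before a consonant other than r, m, n, p, b, f, v)
  yebuzed → yebuzet   (d→t word-finally)
So the Irnike cognate is 'yebuzet'.

yebuzet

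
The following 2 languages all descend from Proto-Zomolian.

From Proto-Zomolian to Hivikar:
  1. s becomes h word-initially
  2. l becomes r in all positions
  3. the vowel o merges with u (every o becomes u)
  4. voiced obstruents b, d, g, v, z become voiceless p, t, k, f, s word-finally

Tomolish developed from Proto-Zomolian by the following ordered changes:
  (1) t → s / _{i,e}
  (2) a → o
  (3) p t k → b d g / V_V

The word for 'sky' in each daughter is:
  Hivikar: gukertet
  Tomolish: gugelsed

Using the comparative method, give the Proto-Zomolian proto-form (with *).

Position 6: Hivikar has t, Tomolish has s. Taking the neighbouring segments as reconstructed: Hivikar t can only go back to *t; Tomolish s could go back to *t or *s — the one source consistent with every daughter is *t.
Position 3: Hivikar has k, Tomolish has g. Taking the neighbouring segments as reconstructed: Hivikar k can only go back to *k; Tomolish g could go back to *k or *g — the one source consistent with every daughter is *k.
This points to *gukelted. Verify forward in each daughter:
Hivikar: start from *gukelted.
  rule 1: no change — gukelted
  rule 2 (unconditioned shift): gukelted → gukerted
  rule 3: no change — gukerted
  rule 4 (final devoicing): gukerted → gukertet
  ⇒ Hivikar gukertet
Tomolish: *gukelted > gukelsed > gugelsed  (by palatalisation, intervocalic voicing)
Only *gukelted yields all of Hivikar gukertet, Tomolish gugelsed.

*gukelted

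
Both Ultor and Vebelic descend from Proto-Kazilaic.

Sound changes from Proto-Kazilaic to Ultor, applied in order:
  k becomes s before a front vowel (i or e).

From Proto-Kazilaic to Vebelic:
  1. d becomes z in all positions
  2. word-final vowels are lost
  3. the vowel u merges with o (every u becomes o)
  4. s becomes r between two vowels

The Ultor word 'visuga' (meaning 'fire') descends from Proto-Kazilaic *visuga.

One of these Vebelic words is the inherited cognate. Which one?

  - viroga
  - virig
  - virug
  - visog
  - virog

Vebelic: start from *visuga.
  rule 1: no change — visuga
  rule 2 (apocope): visuga → visug
  rule 3 (vowel merger): visug → visog
  rule 4 (rhotacism): visog → virog
  ⇒ Vebelic virog
Among the options, 'virog' alone shows every Vebelic change applied in order.

virog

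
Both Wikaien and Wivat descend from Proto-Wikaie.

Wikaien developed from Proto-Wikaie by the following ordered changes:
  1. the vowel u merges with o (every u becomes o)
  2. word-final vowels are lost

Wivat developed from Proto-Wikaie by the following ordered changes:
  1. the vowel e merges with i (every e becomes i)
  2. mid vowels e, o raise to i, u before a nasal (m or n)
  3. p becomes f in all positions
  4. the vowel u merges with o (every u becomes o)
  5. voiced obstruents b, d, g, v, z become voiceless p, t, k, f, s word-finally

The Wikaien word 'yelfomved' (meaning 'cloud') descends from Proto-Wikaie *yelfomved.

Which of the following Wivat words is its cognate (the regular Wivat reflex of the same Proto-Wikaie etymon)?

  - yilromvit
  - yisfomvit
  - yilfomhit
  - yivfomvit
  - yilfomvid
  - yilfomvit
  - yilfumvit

Wivat: *yelfomved
  yelfomved → yilfomvid   [vowel merger]
  yilfomvid → yilfumvid   [pre-nasal raising]
  yilfumvid (rule 3 does not apply)
  yilfumvid → yilfomvid   [vowel merger]
  yilfomvid → yilfomvit   [final devoicing]
  giving Wivat yilfomvit.
Only 'yilfomvit' matches the regular Wivat development of *yelfomved.

yilfomvit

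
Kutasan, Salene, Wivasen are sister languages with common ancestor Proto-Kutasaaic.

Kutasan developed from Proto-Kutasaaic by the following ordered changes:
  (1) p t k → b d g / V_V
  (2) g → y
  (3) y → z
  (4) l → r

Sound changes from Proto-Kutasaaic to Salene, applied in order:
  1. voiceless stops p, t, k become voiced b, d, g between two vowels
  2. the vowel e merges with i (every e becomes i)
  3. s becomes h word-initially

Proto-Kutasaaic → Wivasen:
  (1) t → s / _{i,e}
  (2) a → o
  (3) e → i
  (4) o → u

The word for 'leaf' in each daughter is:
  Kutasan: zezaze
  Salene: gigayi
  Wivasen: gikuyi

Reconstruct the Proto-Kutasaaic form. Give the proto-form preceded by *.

*gekaye

Position 1: Kutasan has z, Salene has g, Wivasen has g. Wivasen preserves g here (none of its changes turn any other segment into g), so the proto-segment is *g.
Position 6: Kutasan has e, Salene has i, Wivasen has i. Kutasan preserves e here (none of its changes turn any other segment into e), so the proto-segment is *e.
Position 3: Kutasan has z, Salene has g, Wivasen has k. Wivasen preserves k here (none of its changes turn any other segment into k), so the proto-segment is *k.
This points to *gekaye. Verify forward in each daughter:
Kutasan: start from *gekaye.
  rule 1 (intervocalic voicing): gekaye → gegaye
  rule 2 (unconditioned shift): gegaye → yeyaye
  rule 3 (unconditioned shift): yeyaye → zezaze
  rule 4: no change — zezaze
  ⇒ Kutasan zezaze
Salene: start from *gekaye.
  rule 1 (intervocalic voicing): gekaye → gegaye
  rule 2 (vowel merger): gegaye → gigayi
  rule 3: no change — gigayi
  ⇒ Salene gigayi
Wivasen: *gekaye > gekoye > gikoyi > gikuyi  (by vowel merger, vowel merger, vowel merger)
Only *gekaye yields all of Kutasan zezaze, Salene gigayi, Wivasen gikuyi.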